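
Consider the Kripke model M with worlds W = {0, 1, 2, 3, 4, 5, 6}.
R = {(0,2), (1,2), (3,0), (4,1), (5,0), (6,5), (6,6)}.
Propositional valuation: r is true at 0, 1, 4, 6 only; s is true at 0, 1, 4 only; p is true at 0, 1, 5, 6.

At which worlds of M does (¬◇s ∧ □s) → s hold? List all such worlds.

0, 1, 3, 4, 5, 6

Recall that □ψ holds at a world iff ψ holds at every accessible world, and ◇ψ holds iff ψ holds at some accessible world.
Let φ = (¬◇s ∧ □s) → s. Evaluate φ at each world:
  0 (successors {2}): φ is true.
  1 (successors {2}): φ is true.
  2 (successors ∅): φ is false.
  3 (successors {0}): φ is true.
  4 (successors {1}): φ is true.
  5 (successors {0}): φ is true.
  6 (successors {5, 6}): φ is true.
For instance, at 5:
  At 5: ¬◇s ∧ □s is false, s is false, so (¬◇s ∧ □s) → s is true.
    At 5: ¬◇s is false, □s is true, so ¬◇s ∧ □s is false.
      At 5: ◇s is true, so ¬◇s is false.
      At 5: □s requires s at every successor {0}.
        At 0: s is true.
      So □s is true at 5.
Satisfying worlds: {0, 1, 3, 4, 5, 6}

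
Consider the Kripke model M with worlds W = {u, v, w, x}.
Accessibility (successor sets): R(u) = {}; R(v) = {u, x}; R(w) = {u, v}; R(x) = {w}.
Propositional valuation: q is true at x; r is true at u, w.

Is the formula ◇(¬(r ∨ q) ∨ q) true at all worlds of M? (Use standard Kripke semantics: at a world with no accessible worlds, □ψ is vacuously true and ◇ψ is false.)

No

Recall that ◇ψ holds at a world iff ψ holds at some accessible world.
Let φ = ◇(¬(r ∨ q) ∨ q). Evaluate φ at each world:
  u (successors ∅): φ is false.
  v (successors {u, x}): φ is true.
  w (successors {u, v}): φ is true.
  x (successors {w}): φ is false.
Detail at u (counterexample):
  At u: no accessible worlds, so ◇(¬(r ∨ q) ∨ q) is false.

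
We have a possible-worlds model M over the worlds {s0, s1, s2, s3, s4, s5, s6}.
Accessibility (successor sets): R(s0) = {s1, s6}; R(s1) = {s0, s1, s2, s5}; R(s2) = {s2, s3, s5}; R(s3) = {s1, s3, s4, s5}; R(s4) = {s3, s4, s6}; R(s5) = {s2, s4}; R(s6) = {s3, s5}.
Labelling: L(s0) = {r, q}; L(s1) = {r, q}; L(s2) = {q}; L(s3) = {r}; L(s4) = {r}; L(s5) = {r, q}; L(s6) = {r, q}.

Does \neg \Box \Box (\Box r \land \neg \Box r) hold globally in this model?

Yes

Recall that \Box ψ holds at a world iff ψ holds at every accessible world, and \Diamond ψ holds iff ψ holds at some accessible world.
Let φ = \neg \Box \Box (\Box r \land \neg \Box r). Evaluate φ at each world:
  s0 (successors {s1, s6}): φ is true.
  s1 (successors {s0, s1, s2, s5}): φ is true.
  s2 (successors {s2, s3, s5}): φ is true.
  s3 (successors {s1, s3, s4, s5}): φ is true.
  s4 (successors {s3, s4, s6}): φ is true.
  s5 (successors {s2, s4}): φ is true.
  s6 (successors {s3, s5}): φ is true.
For instance, at s2:
  At s2: \Box \Box (\Box r \land \neg \Box r) is false, so \neg \Box \Box (\Box r \land \neg \Box r) is true.
    At s2: \Box \Box (\Box r \land \neg \Box r) requires \Box (\Box r \land \neg \Box r) at every successor {s2, s3, s5}.
      \Box (\Box r \land \neg \Box r) fails at s2, so \Box \Box (\Box r \land \neg \Box r) is false at s2.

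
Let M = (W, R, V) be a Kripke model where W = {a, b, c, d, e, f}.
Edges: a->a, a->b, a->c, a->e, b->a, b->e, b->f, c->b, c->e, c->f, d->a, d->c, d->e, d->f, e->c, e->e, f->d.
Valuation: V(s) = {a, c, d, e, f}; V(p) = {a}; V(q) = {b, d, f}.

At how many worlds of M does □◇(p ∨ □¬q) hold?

Recall that □ψ holds at a world iff ψ holds at every accessible world, and ◇ψ holds iff ψ holds at some accessible world.
Let φ = □◇(p ∨ □¬q). Evaluate φ at each world:
  a (successors {a, b, c, e}): φ is true.
  b (successors {a, e, f}): φ is false.
  c (successors {b, e, f}): φ is false.
  d (successors {a, c, e, f}): φ is false.
  e (successors {c, e}): φ is true.
  f (successors {d}): φ is true.
For instance, at c:
  At c: □◇(p ∨ □¬q) requires ◇(p ∨ □¬q) at every successor {b, e, f}.
    ◇(p ∨ □¬q) fails at f, so □◇(p ∨ □¬q) is false at c.
      At f: ◇(p ∨ □¬q) requires p ∨ □¬q at some successor in {d}.
        At d: p ∨ □¬q is false.
      So ◇(p ∨ □¬q) is false at f.
Satisfying worlds: {a, e, f}

3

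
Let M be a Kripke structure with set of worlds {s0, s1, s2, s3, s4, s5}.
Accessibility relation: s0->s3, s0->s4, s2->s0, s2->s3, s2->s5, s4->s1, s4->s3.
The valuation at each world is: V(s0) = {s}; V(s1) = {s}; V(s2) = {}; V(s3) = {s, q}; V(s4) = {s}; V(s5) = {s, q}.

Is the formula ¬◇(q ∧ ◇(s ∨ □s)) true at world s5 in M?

Yes

At s5: ◇(q ∧ ◇(s ∨ □s)) is false, so ¬◇(q ∧ ◇(s ∨ □s)) is true.
  At s5: no accessible worlds, so ◇(q ∧ ◇(s ∨ □s)) is false.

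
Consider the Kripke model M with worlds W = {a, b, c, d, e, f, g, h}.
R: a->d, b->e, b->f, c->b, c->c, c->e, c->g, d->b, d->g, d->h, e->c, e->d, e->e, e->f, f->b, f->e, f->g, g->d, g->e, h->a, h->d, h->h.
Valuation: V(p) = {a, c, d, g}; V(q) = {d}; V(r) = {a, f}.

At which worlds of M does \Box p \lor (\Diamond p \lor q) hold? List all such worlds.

a, c, d, e, f, g, h

Let φ = \Box p \lor (\Diamond p \lor q). Evaluate φ at each world:
  a (successors {d}): φ is true.
  b (successors {e, f}): φ is false.
  c (successors {b, c, e, g}): φ is true.
  d (successors {b, g, h}): φ is true.
  e (successors {c, d, e, f}): φ is true.
  f (successors {b, e, g}): φ is true.
  g (successors {d, e}): φ is true.
  h (successors {a, d, h}): φ is true.
For instance, at a:
  At a: \Box p is true, \Diamond p \lor q is true, so \Box p \lor (\Diamond p \lor q) is true.
    At a: \Box p requires p at every successor {d}.
      At d: p is true.
    So \Box p is true at a.
    At a: \Diamond p is true, q is false, so \Diamond p \lor q is true.
      At a: \Diamond p requires p at some successor in {d}.
        p holds at d, so \Diamond p is true at a.
Satisfying worlds: {a, c, d, e, f, g, h}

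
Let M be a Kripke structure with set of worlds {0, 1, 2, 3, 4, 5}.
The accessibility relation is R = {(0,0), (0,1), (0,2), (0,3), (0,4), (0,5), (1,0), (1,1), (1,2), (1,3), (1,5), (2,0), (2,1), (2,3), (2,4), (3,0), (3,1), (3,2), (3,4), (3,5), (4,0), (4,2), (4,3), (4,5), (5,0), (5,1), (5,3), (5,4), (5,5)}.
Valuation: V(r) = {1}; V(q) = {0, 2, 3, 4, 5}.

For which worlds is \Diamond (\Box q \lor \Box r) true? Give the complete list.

Let φ = \Diamond (\Box q \lor \Box r). Evaluate φ at each world:
  0 (successors {0, 1, 2, 3, 4, 5}): φ is true.
  1 (successors {0, 1, 2, 3, 5}): φ is false.
  2 (successors {0, 1, 3, 4}): φ is true.
  3 (successors {0, 1, 2, 4, 5}): φ is true.
  4 (successors {0, 2, 3, 5}): φ is false.
  5 (successors {0, 1, 3, 4, 5}): φ is true.
For instance, at 0:
  At 0: \Diamond (\Box q \lor \Box r) requires \Box q \lor \Box r at some successor in {0, 1, 2, 3, 4, 5}.
    \Box q \lor \Box r holds at 4, so \Diamond (\Box q \lor \Box r) is true at 0.
      At 4: \Box q is true, \Box r is false, so \Box q \lor \Box r is true.
Satisfying worlds: {0, 2, 3, 5}

0, 2, 3, 5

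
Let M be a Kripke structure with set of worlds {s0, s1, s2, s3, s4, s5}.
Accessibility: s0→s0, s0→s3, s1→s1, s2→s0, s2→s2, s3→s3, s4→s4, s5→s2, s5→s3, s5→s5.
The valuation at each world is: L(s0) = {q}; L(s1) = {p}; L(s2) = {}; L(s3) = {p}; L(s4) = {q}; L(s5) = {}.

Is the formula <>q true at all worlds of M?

No

Let φ = <>q. Evaluate φ at each world:
  s0 (successors {s0, s3}): φ is true.
  s1 (successors {s1}): φ is false.
  s2 (successors {s0, s2}): φ is true.
  s3 (successors {s3}): φ is false.
  s4 (successors {s4}): φ is true.
  s5 (successors {s2, s3, s5}): φ is false.
Detail at s1 (counterexample):
  At s1: <>q requires q at some successor in {s1}.
    At s1: q is false.
  So <>q is false at s1.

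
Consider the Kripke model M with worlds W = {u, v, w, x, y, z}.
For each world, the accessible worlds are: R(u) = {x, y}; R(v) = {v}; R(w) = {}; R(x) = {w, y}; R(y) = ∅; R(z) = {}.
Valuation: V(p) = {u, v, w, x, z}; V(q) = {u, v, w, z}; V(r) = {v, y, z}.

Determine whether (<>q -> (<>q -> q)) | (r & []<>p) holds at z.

Yes

At z: <>q -> (<>q -> q) is true, r & []<>p is true, so (<>q -> (<>q -> q)) | (r & []<>p) is true.
  At z: <>q is false, <>q -> q is true, so <>q -> (<>q -> q) is true.
    At z: no accessible worlds, so <>q is false.
    At z: <>q is false, q is true, so <>q -> q is true.
      At z: no accessible worlds, so <>q is false.
  At z: r is true, []<>p is true, so r & []<>p is true.
    At z: no accessible worlds, so []<>p holds vacuously.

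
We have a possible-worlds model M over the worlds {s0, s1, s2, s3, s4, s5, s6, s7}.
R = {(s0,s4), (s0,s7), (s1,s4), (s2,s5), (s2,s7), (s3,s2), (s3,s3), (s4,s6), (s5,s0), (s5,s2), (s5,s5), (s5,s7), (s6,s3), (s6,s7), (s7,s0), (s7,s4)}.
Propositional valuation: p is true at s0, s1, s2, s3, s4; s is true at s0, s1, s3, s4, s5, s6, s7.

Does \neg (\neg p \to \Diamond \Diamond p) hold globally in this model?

Let φ = \neg (\neg p \to \Diamond \Diamond p). Evaluate φ at each world:
  s0 (successors {s4, s7}): φ is false.
  s1 (successors {s4}): φ is false.
  s2 (successors {s5, s7}): φ is false.
  s3 (successors {s2, s3}): φ is false.
  s4 (successors {s6}): φ is false.
  s5 (successors {s0, s2, s5, s7}): φ is false.
  s6 (successors {s3, s7}): φ is false.
  s7 (successors {s0, s4}): φ is false.
Detail at s0 (counterexample):
  At s0: \neg p \to \Diamond \Diamond p is true, so \neg (\neg p \to \Diamond \Diamond p) is false.
    At s0: \neg p is false, \Diamond \Diamond p is true, so \neg p \to \Diamond \Diamond p is true.
      At s0: \Diamond \Diamond p requires \Diamond p at some successor in {s4, s7}.
        \Diamond p holds at s7, so \Diamond \Diamond p is true at s0.

No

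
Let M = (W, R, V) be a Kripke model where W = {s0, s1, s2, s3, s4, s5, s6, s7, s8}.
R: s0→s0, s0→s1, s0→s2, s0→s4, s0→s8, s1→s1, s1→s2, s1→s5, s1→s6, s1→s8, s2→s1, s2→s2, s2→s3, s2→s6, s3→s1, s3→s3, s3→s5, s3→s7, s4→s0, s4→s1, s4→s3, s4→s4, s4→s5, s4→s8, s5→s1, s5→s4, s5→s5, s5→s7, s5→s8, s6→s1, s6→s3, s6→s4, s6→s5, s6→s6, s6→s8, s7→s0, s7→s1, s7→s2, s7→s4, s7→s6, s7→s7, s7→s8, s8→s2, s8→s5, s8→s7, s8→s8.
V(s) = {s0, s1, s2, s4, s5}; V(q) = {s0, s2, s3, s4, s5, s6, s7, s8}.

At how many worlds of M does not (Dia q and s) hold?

Let φ = not (Dia q and s). Evaluate φ at each world:
  s0 (successors {s0, s1, s2, s4, s8}): φ is false.
  s1 (successors {s1, s2, s5, s6, s8}): φ is false.
  s2 (successors {s1, s2, s3, s6}): φ is false.
  s3 (successors {s1, s3, s5, s7}): φ is true.
  s4 (successors {s0, s1, s3, s4, s5, s8}): φ is false.
  s5 (successors {s1, s4, s5, s7, s8}): φ is false.
  s6 (successors {s1, s3, s4, s5, s6, s8}): φ is true.
  s7 (successors {s0, s1, s2, s4, s6, s7, s8}): φ is true.
  s8 (successors {s2, s5, s7, s8}): φ is true.
For instance, at s8:
  At s8: Dia q and s is false, so not (Dia q and s) is true.
    At s8: Dia q is true, s is false, so Dia q and s is false.
      At s8: Dia q requires q at some successor in {s2, s5, s7, s8}.
        q holds at s2, so Dia q is true at s8.
Satisfying worlds: {s3, s6, s7, s8}

4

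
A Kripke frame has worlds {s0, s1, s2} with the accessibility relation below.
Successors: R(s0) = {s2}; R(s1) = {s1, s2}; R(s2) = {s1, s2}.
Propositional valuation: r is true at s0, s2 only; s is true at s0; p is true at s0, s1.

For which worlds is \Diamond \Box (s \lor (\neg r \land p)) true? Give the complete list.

none

Let φ = \Diamond \Box (s \lor (\neg r \land p)). Evaluate φ at each world:
  s0 (successors {s2}): φ is false.
  s1 (successors {s1, s2}): φ is false.
  s2 (successors {s1, s2}): φ is false.
For instance, at s0:
  At s0: \Diamond \Box (s \lor (\neg r \land p)) requires \Box (s \lor (\neg r \land p)) at some successor in {s2}.
    At s2: \Box (s \lor (\neg r \land p)) is false.
  So \Diamond \Box (s \lor (\neg r \land p)) is false at s0.
Satisfying worlds: none.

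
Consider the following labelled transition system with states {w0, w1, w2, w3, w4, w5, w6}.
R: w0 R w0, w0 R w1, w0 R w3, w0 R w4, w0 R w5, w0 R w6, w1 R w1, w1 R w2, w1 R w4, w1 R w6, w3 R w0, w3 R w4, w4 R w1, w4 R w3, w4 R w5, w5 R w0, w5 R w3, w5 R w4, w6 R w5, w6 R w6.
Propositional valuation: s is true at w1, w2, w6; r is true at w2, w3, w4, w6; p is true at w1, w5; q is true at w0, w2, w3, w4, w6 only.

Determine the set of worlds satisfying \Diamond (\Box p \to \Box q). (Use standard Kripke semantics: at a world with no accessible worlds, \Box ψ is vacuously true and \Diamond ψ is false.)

Let φ = \Diamond (\Box p \to \Box q). Evaluate φ at each world:
  w0 (successors {w0, w1, w3, w4, w5, w6}): φ is true.
  w1 (successors {w1, w2, w4, w6}): φ is true.
  w2 (successors ∅): φ is false.
  w3 (successors {w0, w4}): φ is true.
  w4 (successors {w1, w3, w5}): φ is true.
  w5 (successors {w0, w3, w4}): φ is true.
  w6 (successors {w5, w6}): φ is true.
For instance, at w0:
  At w0: \Diamond (\Box p \to \Box q) requires \Box p \to \Box q at some successor in {w0, w1, w3, w4, w5, w6}.
    \Box p \to \Box q holds at w0, so \Diamond (\Box p \to \Box q) is true at w0.
      At w0: \Box p is false, \Box q is false, so \Box p \to \Box q is true.
Satisfying worlds: {w0, w1, w3, w4, w5, w6}

w0, w1, w3, w4, w5, w6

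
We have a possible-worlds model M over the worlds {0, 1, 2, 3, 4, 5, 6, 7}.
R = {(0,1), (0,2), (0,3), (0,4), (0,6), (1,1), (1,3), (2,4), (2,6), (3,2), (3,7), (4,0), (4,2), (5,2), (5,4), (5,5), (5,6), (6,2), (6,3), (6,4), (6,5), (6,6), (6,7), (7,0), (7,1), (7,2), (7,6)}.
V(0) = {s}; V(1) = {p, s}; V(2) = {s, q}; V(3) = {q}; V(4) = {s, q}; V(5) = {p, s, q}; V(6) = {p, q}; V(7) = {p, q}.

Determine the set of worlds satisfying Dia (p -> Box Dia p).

Recall that Box ψ holds at a world iff ψ holds at every accessible world, and Dia ψ holds iff ψ holds at some accessible world.
Let φ = Dia (p -> Box Dia p). Evaluate φ at each world:
  0 (successors {1, 2, 3, 4, 6}): φ is true.
  1 (successors {1, 3}): φ is true.
  2 (successors {4, 6}): φ is true.
  3 (successors {2, 7}): φ is true.
  4 (successors {0, 2}): φ is true.
  5 (successors {2, 4, 5, 6}): φ is true.
  6 (successors {2, 3, 4, 5, 6, 7}): φ is true.
  7 (successors {0, 1, 2, 6}): φ is true.
For instance, at 7:
  At 7: Dia (p -> Box Dia p) requires p -> Box Dia p at some successor in {0, 1, 2, 6}.
    p -> Box Dia p holds at 0, so Dia (p -> Box Dia p) is true at 7.
      At 0: p is false, Box Dia p is false, so p -> Box Dia p is true.
Satisfying worlds: {0, 1, 2, 3, 4, 5, 6, 7}

0, 1, 2, 3, 4, 5, 6, 7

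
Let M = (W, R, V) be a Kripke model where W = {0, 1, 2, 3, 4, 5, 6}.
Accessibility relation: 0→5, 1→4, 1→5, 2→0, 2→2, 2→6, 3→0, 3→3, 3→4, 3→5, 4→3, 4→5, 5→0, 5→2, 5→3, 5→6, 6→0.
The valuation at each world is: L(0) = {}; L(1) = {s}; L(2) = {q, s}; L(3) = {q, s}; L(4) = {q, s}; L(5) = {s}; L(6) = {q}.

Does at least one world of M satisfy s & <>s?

Let φ = s & <>s. Evaluate φ at each world:
  0 (successors {5}): φ is false.
  1 (successors {4, 5}): φ is true.
  2 (successors {0, 2, 6}): φ is true.
  3 (successors {0, 3, 4, 5}): φ is true.
  4 (successors {3, 5}): φ is true.
  5 (successors {0, 2, 3, 6}): φ is true.
  6 (successors {0}): φ is false.
Detail at 1 (witness):
  At 1: s is true, <>s is true, so s & <>s is true.
    At 1: <>s requires s at some successor in {4, 5}.
      s holds at 4, so <>s is true at 1.

Yes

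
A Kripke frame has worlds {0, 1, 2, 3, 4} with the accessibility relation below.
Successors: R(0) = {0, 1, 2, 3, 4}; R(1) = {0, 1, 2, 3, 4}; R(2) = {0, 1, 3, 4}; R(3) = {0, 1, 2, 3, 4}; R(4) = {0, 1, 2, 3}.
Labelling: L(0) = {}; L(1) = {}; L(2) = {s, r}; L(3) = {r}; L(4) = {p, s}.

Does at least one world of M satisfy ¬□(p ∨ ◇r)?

No

Let φ = ¬□(p ∨ ◇r). Evaluate φ at each world:
  0 (successors {0, 1, 2, 3, 4}): φ is false.
  1 (successors {0, 1, 2, 3, 4}): φ is false.
  2 (successors {0, 1, 3, 4}): φ is false.
  3 (successors {0, 1, 2, 3, 4}): φ is false.
  4 (successors {0, 1, 2, 3}): φ is false.
For instance, at 1:
  At 1: □(p ∨ ◇r) is true, so ¬□(p ∨ ◇r) is false.
    At 1: □(p ∨ ◇r) requires p ∨ ◇r at every successor {0, 1, 2, 3, 4}.
      At 0: p ∨ ◇r is true.
      At 1: p ∨ ◇r is true.
      At 2: p ∨ ◇r is true.
      At 3: p ∨ ◇r is true.
      At 4: p ∨ ◇r is true.
    So □(p ∨ ◇r) is true at 1.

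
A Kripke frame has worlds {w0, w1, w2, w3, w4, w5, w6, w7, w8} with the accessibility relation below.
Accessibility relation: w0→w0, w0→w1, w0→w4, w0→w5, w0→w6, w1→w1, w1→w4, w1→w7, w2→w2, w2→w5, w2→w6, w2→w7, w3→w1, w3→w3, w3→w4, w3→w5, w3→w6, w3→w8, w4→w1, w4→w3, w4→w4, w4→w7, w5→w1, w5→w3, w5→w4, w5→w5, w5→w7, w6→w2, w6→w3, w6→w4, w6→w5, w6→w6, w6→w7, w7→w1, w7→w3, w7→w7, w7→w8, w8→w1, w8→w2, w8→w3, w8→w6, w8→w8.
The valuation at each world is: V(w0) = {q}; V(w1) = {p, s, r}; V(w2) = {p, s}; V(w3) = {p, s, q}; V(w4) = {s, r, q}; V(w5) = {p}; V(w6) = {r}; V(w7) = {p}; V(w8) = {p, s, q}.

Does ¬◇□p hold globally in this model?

No

Recall that □ψ holds at a world iff ψ holds at every accessible world, and ◇ψ holds iff ψ holds at some accessible world.
Let φ = ¬◇□p. Evaluate φ at each world:
  w0 (successors {w0, w1, w4, w5, w6}): φ is true.
  w1 (successors {w1, w4, w7}): φ is false.
  w2 (successors {w2, w5, w6, w7}): φ is false.
  w3 (successors {w1, w3, w4, w5, w6, w8}): φ is true.
  w4 (successors {w1, w3, w4, w7}): φ is false.
  w5 (successors {w1, w3, w4, w5, w7}): φ is false.
  w6 (successors {w2, w3, w4, w5, w6, w7}): φ is false.
  w7 (successors {w1, w3, w7, w8}): φ is false.
  w8 (successors {w1, w2, w3, w6, w8}): φ is true.
Detail at w1 (counterexample):
  At w1: ◇□p is true, so ¬◇□p is false.
    At w1: ◇□p requires □p at some successor in {w1, w4, w7}.
      □p holds at w7, so ◇□p is true at w1.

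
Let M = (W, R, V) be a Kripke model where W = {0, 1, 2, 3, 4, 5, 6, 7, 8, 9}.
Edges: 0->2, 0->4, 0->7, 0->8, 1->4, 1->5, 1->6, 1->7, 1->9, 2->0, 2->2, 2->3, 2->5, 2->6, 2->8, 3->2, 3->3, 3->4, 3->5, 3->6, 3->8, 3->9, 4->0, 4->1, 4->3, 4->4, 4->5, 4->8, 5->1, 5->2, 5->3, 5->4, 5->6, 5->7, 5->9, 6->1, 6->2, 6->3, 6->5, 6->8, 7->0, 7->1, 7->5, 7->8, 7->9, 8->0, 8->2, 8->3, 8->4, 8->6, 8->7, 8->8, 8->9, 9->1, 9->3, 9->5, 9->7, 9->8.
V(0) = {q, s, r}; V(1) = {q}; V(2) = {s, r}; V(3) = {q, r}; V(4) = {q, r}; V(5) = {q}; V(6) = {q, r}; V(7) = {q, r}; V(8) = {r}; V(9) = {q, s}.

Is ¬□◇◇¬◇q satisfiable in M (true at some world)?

Yes

Let φ = ¬□◇◇¬◇q. Evaluate φ at each world:
  0 (successors {2, 4, 7, 8}): φ is true.
  1 (successors {4, 5, 6, 7, 9}): φ is true.
  2 (successors {0, 2, 3, 5, 6, 8}): φ is true.
  3 (successors {2, 3, 4, 5, 6, 8, 9}): φ is true.
  4 (successors {0, 1, 3, 4, 5, 8}): φ is true.
  5 (successors {1, 2, 3, 4, 6, 7, 9}): φ is true.
  6 (successors {1, 2, 3, 5, 8}): φ is true.
  7 (successors {0, 1, 5, 8, 9}): φ is true.
  8 (successors {0, 2, 3, 4, 6, 7, 8, 9}): φ is true.
  9 (successors {1, 3, 5, 7, 8}): φ is true.
Detail at 0 (witness):
  At 0: □◇◇¬◇q is false, so ¬□◇◇¬◇q is true.
    At 0: □◇◇¬◇q requires ◇◇¬◇q at every successor {2, 4, 7, 8}.
      ◇◇¬◇q fails at 2, so □◇◇¬◇q is false at 0.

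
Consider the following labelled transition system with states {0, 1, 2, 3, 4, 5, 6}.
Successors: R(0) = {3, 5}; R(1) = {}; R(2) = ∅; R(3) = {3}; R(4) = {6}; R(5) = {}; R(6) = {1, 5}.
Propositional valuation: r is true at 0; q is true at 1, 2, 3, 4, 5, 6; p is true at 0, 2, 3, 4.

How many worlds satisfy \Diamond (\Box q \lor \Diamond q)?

Let φ = \Diamond (\Box q \lor \Diamond q). Evaluate φ at each world:
  0 (successors {3, 5}): φ is true.
  1 (successors ∅): φ is false.
  2 (successors ∅): φ is false.
  3 (successors {3}): φ is true.
  4 (successors {6}): φ is true.
  5 (successors ∅): φ is false.
  6 (successors {1, 5}): φ is true.
For instance, at 4:
  At 4: \Diamond (\Box q \lor \Diamond q) requires \Box q \lor \Diamond q at some successor in {6}.
    \Box q \lor \Diamond q holds at 6, so \Diamond (\Box q \lor \Diamond q) is true at 4.
      At 6: \Box q is true, \Diamond q is true, so \Box q \lor \Diamond q is true.
Satisfying worlds: {0, 3, 4, 6}

4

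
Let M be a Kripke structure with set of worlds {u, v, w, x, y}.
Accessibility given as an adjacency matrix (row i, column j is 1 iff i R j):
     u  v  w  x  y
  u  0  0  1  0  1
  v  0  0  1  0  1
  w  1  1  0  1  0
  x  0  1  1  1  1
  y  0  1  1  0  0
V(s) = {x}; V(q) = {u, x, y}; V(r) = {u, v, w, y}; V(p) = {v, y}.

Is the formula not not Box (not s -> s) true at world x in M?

No

At x: not Box (not s -> s) is true, so not not Box (not s -> s) is false.
  At x: Box (not s -> s) is false, so not Box (not s -> s) is true.
    At x: Box (not s -> s) requires not s -> s at every successor {v, w, x, y}.
      not s -> s fails at v, so Box (not s -> s) is false at x.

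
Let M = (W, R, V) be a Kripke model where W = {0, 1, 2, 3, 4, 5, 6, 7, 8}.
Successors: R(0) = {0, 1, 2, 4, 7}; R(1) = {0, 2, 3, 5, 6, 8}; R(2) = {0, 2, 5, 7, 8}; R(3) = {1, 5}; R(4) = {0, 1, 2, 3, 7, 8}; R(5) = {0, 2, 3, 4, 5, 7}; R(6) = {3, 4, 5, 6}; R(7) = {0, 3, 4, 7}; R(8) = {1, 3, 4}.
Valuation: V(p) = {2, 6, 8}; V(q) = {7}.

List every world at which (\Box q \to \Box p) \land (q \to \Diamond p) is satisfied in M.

0, 1, 2, 3, 4, 5, 6, 8

Let φ = (\Box q \to \Box p) \land (q \to \Diamond p). Evaluate φ at each world:
  0 (successors {0, 1, 2, 4, 7}): φ is true.
  1 (successors {0, 2, 3, 5, 6, 8}): φ is true.
  2 (successors {0, 2, 5, 7, 8}): φ is true.
  3 (successors {1, 5}): φ is true.
  4 (successors {0, 1, 2, 3, 7, 8}): φ is true.
  5 (successors {0, 2, 3, 4, 5, 7}): φ is true.
  6 (successors {3, 4, 5, 6}): φ is true.
  7 (successors {0, 3, 4, 7}): φ is false.
  8 (successors {1, 3, 4}): φ is true.
For instance, at 0:
  At 0: \Box q \to \Box p is true, q \to \Diamond p is true, so (\Box q \to \Box p) \land (q \to \Diamond p) is true.
    At 0: \Box q is false, \Box p is false, so \Box q \to \Box p is true.
      At 0: \Box q requires q at every successor {0, 1, 2, 4, 7}.
        q fails at 0, so \Box q is false at 0.
      At 0: \Box p requires p at every successor {0, 1, 2, 4, 7}.
        p fails at 0, so \Box p is false at 0.
    At 0: q is false, \Diamond p is true, so q \to \Diamond p is true.
      At 0: \Diamond p requires p at some successor in {0, 1, 2, 4, 7}.
        p holds at 2, so \Diamond p is true at 0.
Satisfying worlds: {0, 1, 2, 3, 4, 5, 6, 8}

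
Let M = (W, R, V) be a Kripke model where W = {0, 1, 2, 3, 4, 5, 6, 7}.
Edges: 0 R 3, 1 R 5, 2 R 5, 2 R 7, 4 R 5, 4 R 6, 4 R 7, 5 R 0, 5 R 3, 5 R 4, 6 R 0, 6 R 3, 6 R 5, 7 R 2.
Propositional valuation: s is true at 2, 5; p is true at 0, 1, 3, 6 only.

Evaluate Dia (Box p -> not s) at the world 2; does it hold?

Recall that Box ψ holds at a world iff ψ holds at every accessible world, and Dia ψ holds iff ψ holds at some accessible world.
At 2: Dia (Box p -> not s) requires Box p -> not s at some successor in {5, 7}.
  Box p -> not s holds at 5, so Dia (Box p -> not s) is true at 2.
    At 5: Box p is false, not s is false, so Box p -> not s is true.
      At 5: Box p requires p at every successor {0, 3, 4}.
        p fails at 4, so Box p is false at 5.

Yes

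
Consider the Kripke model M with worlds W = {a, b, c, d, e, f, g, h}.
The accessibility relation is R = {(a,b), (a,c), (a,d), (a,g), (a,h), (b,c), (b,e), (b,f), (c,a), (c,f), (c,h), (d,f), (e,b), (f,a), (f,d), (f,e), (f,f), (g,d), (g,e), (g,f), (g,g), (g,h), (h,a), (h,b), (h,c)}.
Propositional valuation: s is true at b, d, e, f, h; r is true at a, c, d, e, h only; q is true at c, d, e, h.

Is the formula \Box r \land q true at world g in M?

No

Recall that \Box ψ holds at a world iff ψ holds at every accessible world, and \Diamond ψ holds iff ψ holds at some accessible world.
At g: \Box r is false, q is false, so \Box r \land q is false.
  At g: \Box r requires r at every successor {d, e, f, g, h}.
    r fails at f, so \Box r is false at g.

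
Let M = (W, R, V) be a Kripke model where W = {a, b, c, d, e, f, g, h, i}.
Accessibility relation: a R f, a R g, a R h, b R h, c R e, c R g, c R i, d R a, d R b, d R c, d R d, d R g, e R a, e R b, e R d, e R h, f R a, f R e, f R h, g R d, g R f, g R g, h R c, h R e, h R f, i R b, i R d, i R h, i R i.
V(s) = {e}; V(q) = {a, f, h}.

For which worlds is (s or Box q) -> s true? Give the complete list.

Let φ = (s or Box q) -> s. Evaluate φ at each world:
  a (successors {f, g, h}): φ is true.
  b (successors {h}): φ is false.
  c (successors {e, g, i}): φ is true.
  d (successors {a, b, c, d, g}): φ is true.
  e (successors {a, b, d, h}): φ is true.
  f (successors {a, e, h}): φ is true.
  g (successors {d, f, g}): φ is true.
  h (successors {c, e, f}): φ is true.
  i (successors {b, d, h, i}): φ is true.
For instance, at e:
  At e: s or Box q is true, s is true, so (s or Box q) -> s is true.
    At e: s is true, Box q is false, so s or Box q is true.
      At e: Box q requires q at every successor {a, b, d, h}.
        q fails at b, so Box q is false at e.
Satisfying worlds: {a, c, d, e, f, g, h, i}

a, c, d, e, f, g, h, i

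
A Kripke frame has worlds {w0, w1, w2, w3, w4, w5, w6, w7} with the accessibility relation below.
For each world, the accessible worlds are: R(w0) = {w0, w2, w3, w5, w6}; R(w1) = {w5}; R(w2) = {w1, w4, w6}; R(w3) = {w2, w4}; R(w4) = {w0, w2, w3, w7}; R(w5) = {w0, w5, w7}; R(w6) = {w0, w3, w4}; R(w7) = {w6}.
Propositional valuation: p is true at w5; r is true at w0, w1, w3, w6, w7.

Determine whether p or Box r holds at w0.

Recall that Box ψ holds at a world iff ψ holds at every accessible world, and Dia ψ holds iff ψ holds at some accessible world.
At w0: p is false, Box r is false, so p or Box r is false.
  At w0: Box r requires r at every successor {w0, w2, w3, w5, w6}.
    r fails at w2, so Box r is false at w0.

No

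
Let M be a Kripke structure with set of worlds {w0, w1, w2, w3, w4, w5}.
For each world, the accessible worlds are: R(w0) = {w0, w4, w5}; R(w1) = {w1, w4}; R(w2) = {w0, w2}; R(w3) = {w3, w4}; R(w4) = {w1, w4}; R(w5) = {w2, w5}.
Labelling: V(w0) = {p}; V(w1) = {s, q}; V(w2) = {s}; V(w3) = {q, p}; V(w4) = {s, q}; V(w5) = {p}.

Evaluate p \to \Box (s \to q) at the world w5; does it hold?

At w5: p is true, \Box (s \to q) is false, so p \to \Box (s \to q) is false.
  At w5: \Box (s \to q) requires s \to q at every successor {w2, w5}.
    s \to q fails at w2, so \Box (s \to q) is false at w5.

No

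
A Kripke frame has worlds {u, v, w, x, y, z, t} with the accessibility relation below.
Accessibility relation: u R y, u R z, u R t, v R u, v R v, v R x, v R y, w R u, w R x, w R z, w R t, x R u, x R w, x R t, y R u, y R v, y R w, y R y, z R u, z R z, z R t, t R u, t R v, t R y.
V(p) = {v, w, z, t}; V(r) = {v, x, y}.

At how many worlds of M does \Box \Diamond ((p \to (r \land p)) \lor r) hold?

7

Let φ = \Box \Diamond ((p \to (r \land p)) \lor r). Evaluate φ at each world:
  u (successors {y, z, t}): φ is true.
  v (successors {u, v, x, y}): φ is true.
  w (successors {u, x, z, t}): φ is true.
  x (successors {u, w, t}): φ is true.
  y (successors {u, v, w, y}): φ is true.
  z (successors {u, z, t}): φ is true.
  t (successors {u, v, y}): φ is true.
For instance, at x:
  At x: \Box \Diamond ((p \to (r \land p)) \lor r) requires \Diamond ((p \to (r \land p)) \lor r) at every successor {u, w, t}.
      At u: \Diamond ((p \to (r \land p)) \lor r) requires (p \to (r \land p)) \lor r at some successor in {y, z, t}.
        (p \to (r \land p)) \lor r holds at y, so \Diamond ((p \to (r \land p)) \lor r) is true at u.
      At w: \Diamond ((p \to (r \land p)) \lor r) requires (p \to (r \land p)) \lor r at some successor in {u, x, z, t}.
        (p \to (r \land p)) \lor r holds at u, so \Diamond ((p \to (r \land p)) \lor r) is true at w.
      At t: \Diamond ((p \to (r \land p)) \lor r) requires (p \to (r \land p)) \lor r at some successor in {u, v, y}.
        (p \to (r \land p)) \lor r holds at u, so \Diamond ((p \to (r \land p)) \lor r) is true at t.
  So \Box \Diamond ((p \to (r \land p)) \lor r) is true at x.
Satisfying worlds: {u, v, w, x, y, z, t}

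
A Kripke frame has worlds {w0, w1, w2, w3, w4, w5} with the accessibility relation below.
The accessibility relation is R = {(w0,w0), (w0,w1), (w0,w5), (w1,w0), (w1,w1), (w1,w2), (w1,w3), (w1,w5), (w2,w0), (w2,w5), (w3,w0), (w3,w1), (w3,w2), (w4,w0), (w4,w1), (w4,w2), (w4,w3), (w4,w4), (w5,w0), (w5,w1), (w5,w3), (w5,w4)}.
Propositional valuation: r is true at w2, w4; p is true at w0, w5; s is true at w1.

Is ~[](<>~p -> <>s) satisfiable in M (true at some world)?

No

Let φ = ~[](<>~p -> <>s). Evaluate φ at each world:
  w0 (successors {w0, w1, w5}): φ is false.
  w1 (successors {w0, w1, w2, w3, w5}): φ is false.
  w2 (successors {w0, w5}): φ is false.
  w3 (successors {w0, w1, w2}): φ is false.
  w4 (successors {w0, w1, w2, w3, w4}): φ is false.
  w5 (successors {w0, w1, w3, w4}): φ is false.
For instance, at w1:
  At w1: [](<>~p -> <>s) is true, so ~[](<>~p -> <>s) is false.
    At w1: [](<>~p -> <>s) requires <>~p -> <>s at every successor {w0, w1, w2, w3, w5}.
      At w0: <>~p -> <>s is true.
      At w1: <>~p -> <>s is true.
      At w2: <>~p -> <>s is true.
      At w3: <>~p -> <>s is true.
      At w5: <>~p -> <>s is true.
    So [](<>~p -> <>s) is true at w1.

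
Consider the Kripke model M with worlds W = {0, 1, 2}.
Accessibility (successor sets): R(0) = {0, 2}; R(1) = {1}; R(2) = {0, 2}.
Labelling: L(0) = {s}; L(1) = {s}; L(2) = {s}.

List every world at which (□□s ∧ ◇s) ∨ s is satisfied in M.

Recall that □ψ holds at a world iff ψ holds at every accessible world, and ◇ψ holds iff ψ holds at some accessible world.
Let φ = (□□s ∧ ◇s) ∨ s. Evaluate φ at each world:
  0 (successors {0, 2}): φ is true.
  1 (successors {1}): φ is true.
  2 (successors {0, 2}): φ is true.
For instance, at 0:
  At 0: □□s ∧ ◇s is true, s is true, so (□□s ∧ ◇s) ∨ s is true.
    At 0: □□s is true, ◇s is true, so □□s ∧ ◇s is true.
      At 0: □□s requires □s at every successor {0, 2}.
        At 0: □s is true.
        At 2: □s is true.
      So □□s is true at 0.
      At 0: ◇s requires s at some successor in {0, 2}.
        s holds at 0, so ◇s is true at 0.
Satisfying worlds: {0, 1, 2}

0, 1, 2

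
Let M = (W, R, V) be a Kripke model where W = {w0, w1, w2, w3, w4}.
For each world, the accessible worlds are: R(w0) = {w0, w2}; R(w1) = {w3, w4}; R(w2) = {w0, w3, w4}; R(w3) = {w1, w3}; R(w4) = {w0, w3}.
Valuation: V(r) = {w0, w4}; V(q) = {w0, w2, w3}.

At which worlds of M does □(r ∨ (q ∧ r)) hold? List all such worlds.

Let φ = □(r ∨ (q ∧ r)). Evaluate φ at each world:
  w0 (successors {w0, w2}): φ is false.
  w1 (successors {w3, w4}): φ is false.
  w2 (successors {w0, w3, w4}): φ is false.
  w3 (successors {w1, w3}): φ is false.
  w4 (successors {w0, w3}): φ is false.
For instance, at w3:
  At w3: □(r ∨ (q ∧ r)) requires r ∨ (q ∧ r) at every successor {w1, w3}.
    r ∨ (q ∧ r) fails at w1, so □(r ∨ (q ∧ r)) is false at w3.
Satisfying worlds: none.

none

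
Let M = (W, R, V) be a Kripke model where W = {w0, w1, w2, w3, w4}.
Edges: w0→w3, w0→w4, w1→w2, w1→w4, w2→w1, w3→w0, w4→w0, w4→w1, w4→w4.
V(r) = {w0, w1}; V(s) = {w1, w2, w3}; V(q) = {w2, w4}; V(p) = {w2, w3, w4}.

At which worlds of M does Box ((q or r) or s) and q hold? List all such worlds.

Let φ = Box ((q or r) or s) and q. Evaluate φ at each world:
  w0 (successors {w3, w4}): φ is false.
  w1 (successors {w2, w4}): φ is false.
  w2 (successors {w1}): φ is true.
  w3 (successors {w0}): φ is false.
  w4 (successors {w0, w1, w4}): φ is true.
For instance, at w2:
  At w2: Box ((q or r) or s) is true, q is true, so Box ((q or r) or s) and q is true.
    At w2: Box ((q or r) or s) requires (q or r) or s at every successor {w1}.
      At w1: (q or r) or s is true.
    So Box ((q or r) or s) is true at w2.
Satisfying worlds: {w2, w4}

w2, w4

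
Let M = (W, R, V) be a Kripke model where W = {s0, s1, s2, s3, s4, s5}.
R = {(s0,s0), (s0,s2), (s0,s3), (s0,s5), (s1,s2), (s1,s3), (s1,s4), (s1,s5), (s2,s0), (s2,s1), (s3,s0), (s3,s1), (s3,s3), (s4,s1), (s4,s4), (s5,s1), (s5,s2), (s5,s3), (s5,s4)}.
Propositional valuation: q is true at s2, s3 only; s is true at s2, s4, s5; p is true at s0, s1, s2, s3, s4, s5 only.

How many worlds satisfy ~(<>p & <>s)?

2

Let φ = ~(<>p & <>s). Evaluate φ at each world:
  s0 (successors {s0, s2, s3, s5}): φ is false.
  s1 (successors {s2, s3, s4, s5}): φ is false.
  s2 (successors {s0, s1}): φ is true.
  s3 (successors {s0, s1, s3}): φ is true.
  s4 (successors {s1, s4}): φ is false.
  s5 (successors {s1, s2, s3, s4}): φ is false.
For instance, at s5:
  At s5: <>p & <>s is true, so ~(<>p & <>s) is false.
    At s5: <>p is true, <>s is true, so <>p & <>s is true.
      At s5: <>p requires p at some successor in {s1, s2, s3, s4}.
        p holds at s1, so <>p is true at s5.
      At s5: <>s requires s at some successor in {s1, s2, s3, s4}.
        s holds at s2, so <>s is true at s5.
Satisfying worlds: {s2, s3}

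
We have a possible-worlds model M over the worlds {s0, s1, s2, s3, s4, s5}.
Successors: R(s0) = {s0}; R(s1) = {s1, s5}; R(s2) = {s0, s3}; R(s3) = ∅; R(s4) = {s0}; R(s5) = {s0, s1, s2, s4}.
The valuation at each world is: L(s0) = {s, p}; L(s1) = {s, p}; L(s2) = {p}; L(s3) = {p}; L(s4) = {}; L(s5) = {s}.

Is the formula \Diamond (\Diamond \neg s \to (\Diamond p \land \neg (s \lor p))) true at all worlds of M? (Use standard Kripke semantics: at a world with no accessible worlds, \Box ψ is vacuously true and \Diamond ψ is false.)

Recall that \Diamond ψ holds at a world iff ψ holds at some accessible world.
Let φ = \Diamond (\Diamond \neg s \to (\Diamond p \land \neg (s \lor p))). Evaluate φ at each world:
  s0 (successors {s0}): φ is true.
  s1 (successors {s1, s5}): φ is true.
  s2 (successors {s0, s3}): φ is true.
  s3 (successors ∅): φ is false.
  s4 (successors {s0}): φ is true.
  s5 (successors {s0, s1, s2, s4}): φ is true.
Detail at s3 (counterexample):
  At s3: no accessible worlds, so \Diamond (\Diamond \neg s \to (\Diamond p \land \neg (s \lor p))) is false.

No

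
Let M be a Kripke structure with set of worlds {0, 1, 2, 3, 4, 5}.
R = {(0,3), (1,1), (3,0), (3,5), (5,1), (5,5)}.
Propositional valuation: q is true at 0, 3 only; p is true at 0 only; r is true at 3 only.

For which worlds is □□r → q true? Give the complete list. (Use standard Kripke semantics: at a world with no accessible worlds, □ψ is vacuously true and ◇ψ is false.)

0, 1, 3, 5

Let φ = □□r → q. Evaluate φ at each world:
  0 (successors {3}): φ is true.
  1 (successors {1}): φ is true.
  2 (successors ∅): φ is false.
  3 (successors {0, 5}): φ is true.
  4 (successors ∅): φ is false.
  5 (successors {1, 5}): φ is true.
For instance, at 1:
  At 1: □□r is false, q is false, so □□r → q is true.
    At 1: □□r requires □r at every successor {1}.
      □r fails at 1, so □□r is false at 1.
Satisfying worlds: {0, 1, 3, 5}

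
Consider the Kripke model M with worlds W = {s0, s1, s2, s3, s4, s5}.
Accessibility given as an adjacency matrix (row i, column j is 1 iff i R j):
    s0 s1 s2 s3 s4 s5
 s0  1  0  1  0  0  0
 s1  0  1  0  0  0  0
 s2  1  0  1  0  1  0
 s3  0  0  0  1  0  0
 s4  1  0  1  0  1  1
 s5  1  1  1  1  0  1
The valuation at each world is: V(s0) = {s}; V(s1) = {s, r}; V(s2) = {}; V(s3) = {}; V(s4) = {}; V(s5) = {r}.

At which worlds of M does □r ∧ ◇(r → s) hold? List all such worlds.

s1

Let φ = □r ∧ ◇(r → s). Evaluate φ at each world:
  s0 (successors {s0, s2}): φ is false.
  s1 (successors {s1}): φ is true.
  s2 (successors {s0, s2, s4}): φ is false.
  s3 (successors {s3}): φ is false.
  s4 (successors {s0, s2, s4, s5}): φ is false.
  s5 (successors {s0, s1, s2, s3, s5}): φ is false.
For instance, at s4:
  At s4: □r is false, ◇(r → s) is true, so □r ∧ ◇(r → s) is false.
    At s4: □r requires r at every successor {s0, s2, s4, s5}.
      r fails at s0, so □r is false at s4.
    At s4: ◇(r → s) requires r → s at some successor in {s0, s2, s4, s5}.
      r → s holds at s0, so ◇(r → s) is true at s4.
Satisfying worlds: {s1}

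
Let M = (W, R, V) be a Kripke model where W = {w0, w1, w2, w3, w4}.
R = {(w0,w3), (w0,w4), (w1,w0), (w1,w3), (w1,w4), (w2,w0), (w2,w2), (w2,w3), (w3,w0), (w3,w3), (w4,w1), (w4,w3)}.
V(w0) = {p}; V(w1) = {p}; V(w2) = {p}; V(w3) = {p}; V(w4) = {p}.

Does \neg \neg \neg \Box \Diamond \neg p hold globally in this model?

Yes

Recall that \Box ψ holds at a world iff ψ holds at every accessible world, and \Diamond ψ holds iff ψ holds at some accessible world.
Let φ = \neg \neg \neg \Box \Diamond \neg p. Evaluate φ at each world:
  w0 (successors {w3, w4}): φ is true.
  w1 (successors {w0, w3, w4}): φ is true.
  w2 (successors {w0, w2, w3}): φ is true.
  w3 (successors {w0, w3}): φ is true.
  w4 (successors {w1, w3}): φ is true.
For instance, at w4:
  At w4: \neg \neg \Box \Diamond \neg p is false, so \neg \neg \neg \Box \Diamond \neg p is true.
    At w4: \neg \Box \Diamond \neg p is true, so \neg \neg \Box \Diamond \neg p is false.
      At w4: \Box \Diamond \neg p is false, so \neg \Box \Diamond \neg p is true.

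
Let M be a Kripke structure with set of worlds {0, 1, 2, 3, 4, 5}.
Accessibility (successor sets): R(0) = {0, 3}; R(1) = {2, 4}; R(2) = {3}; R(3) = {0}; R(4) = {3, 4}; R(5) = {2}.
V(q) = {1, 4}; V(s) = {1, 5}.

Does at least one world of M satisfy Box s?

No

Recall that Box ψ holds at a world iff ψ holds at every accessible world, and Dia ψ holds iff ψ holds at some accessible world.
Let φ = Box s. Evaluate φ at each world:
  0 (successors {0, 3}): φ is false.
  1 (successors {2, 4}): φ is false.
  2 (successors {3}): φ is false.
  3 (successors {0}): φ is false.
  4 (successors {3, 4}): φ is false.
  5 (successors {2}): φ is false.
For instance, at 4:
  At 4: Box s requires s at every successor {3, 4}.
    s fails at 3, so Box s is false at 4.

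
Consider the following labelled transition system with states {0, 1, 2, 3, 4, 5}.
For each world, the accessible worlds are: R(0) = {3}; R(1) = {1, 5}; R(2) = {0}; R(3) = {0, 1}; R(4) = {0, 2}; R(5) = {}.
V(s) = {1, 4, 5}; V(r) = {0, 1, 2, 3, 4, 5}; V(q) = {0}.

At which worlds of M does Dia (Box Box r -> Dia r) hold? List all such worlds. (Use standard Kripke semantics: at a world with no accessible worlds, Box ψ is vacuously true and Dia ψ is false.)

0, 1, 2, 3, 4

Let φ = Dia (Box Box r -> Dia r). Evaluate φ at each world:
  0 (successors {3}): φ is true.
  1 (successors {1, 5}): φ is true.
  2 (successors {0}): φ is true.
  3 (successors {0, 1}): φ is true.
  4 (successors {0, 2}): φ is true.
  5 (successors ∅): φ is false.
For instance, at 0:
  At 0: Dia (Box Box r -> Dia r) requires Box Box r -> Dia r at some successor in {3}.
    Box Box r -> Dia r holds at 3, so Dia (Box Box r -> Dia r) is true at 0.
      At 3: Box Box r is true, Dia r is true, so Box Box r -> Dia r is true.
Satisfying worlds: {0, 1, 2, 3, 4}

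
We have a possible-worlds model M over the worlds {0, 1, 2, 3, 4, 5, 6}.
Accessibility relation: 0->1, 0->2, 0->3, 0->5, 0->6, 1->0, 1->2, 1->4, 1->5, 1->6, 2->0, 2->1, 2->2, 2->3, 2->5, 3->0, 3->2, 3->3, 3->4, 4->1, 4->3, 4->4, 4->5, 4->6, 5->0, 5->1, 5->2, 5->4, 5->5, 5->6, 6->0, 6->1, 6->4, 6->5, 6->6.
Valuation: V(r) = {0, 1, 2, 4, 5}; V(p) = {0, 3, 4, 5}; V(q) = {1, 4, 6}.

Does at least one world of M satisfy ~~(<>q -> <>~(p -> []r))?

Yes

Let φ = ~~(<>q -> <>~(p -> []r)). Evaluate φ at each world:
  0 (successors {1, 2, 3, 5, 6}): φ is true.
  1 (successors {0, 2, 4, 5, 6}): φ is true.
  2 (successors {0, 1, 2, 3, 5}): φ is true.
  3 (successors {0, 2, 3, 4}): φ is true.
  4 (successors {1, 3, 4, 5, 6}): φ is true.
  5 (successors {0, 1, 2, 4, 5, 6}): φ is true.
  6 (successors {0, 1, 4, 5, 6}): φ is true.
Detail at 0 (witness):
  At 0: ~(<>q -> <>~(p -> []r)) is false, so ~~(<>q -> <>~(p -> []r)) is true.
    At 0: <>q -> <>~(p -> []r) is true, so ~(<>q -> <>~(p -> []r)) is false.
      At 0: <>q is true, <>~(p -> []r) is true, so <>q -> <>~(p -> []r) is true.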